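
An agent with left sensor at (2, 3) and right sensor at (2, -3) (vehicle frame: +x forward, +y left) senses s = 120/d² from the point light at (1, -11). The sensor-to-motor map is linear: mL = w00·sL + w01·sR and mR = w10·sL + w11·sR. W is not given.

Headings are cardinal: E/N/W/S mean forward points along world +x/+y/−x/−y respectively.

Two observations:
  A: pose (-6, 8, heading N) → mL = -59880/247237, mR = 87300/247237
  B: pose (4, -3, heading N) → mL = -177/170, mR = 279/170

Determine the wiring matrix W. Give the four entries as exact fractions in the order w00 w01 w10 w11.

obs A: pose=(-6,8,N) → sL=120/541, sR=120/457, mL=-59880/247237, mR=87300/247237
obs B: pose=(4,-3,N) → sL=6/5, sR=15/17, mL=-177/170, mR=279/170
sensor matrix S = [[120/541, 120/457], [6/5, 15/17]]; det S = -501768/4203029
solve [mL_A; mL_B] = S·[w00; w01] and [mR_A; mR_B] = S·[w10; w11]:
  w00 = -1/2, w01 = -1/2, w10 = 1, w11 = 1/2

-1/2 -1/2 1 1/2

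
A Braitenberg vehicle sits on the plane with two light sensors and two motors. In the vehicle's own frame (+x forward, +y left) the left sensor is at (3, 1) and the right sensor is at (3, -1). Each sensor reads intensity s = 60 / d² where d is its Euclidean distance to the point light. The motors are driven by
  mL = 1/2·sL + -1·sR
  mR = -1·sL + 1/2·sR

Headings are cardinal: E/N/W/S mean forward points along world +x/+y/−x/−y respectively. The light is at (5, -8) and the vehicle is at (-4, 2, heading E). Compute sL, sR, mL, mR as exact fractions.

left sensor world pos  = (-1, 3); dL² = 157
right sensor world pos = (-1, 1); dR² = 117
sL = 60/157 = 60/157
sR = 60/117 = 20/39
mL = 1/2·sL + -1·sR = -1970/6123
mR = -1·sL + 1/2·sR = -770/6123

60/157 20/39 -1970/6123 -770/6123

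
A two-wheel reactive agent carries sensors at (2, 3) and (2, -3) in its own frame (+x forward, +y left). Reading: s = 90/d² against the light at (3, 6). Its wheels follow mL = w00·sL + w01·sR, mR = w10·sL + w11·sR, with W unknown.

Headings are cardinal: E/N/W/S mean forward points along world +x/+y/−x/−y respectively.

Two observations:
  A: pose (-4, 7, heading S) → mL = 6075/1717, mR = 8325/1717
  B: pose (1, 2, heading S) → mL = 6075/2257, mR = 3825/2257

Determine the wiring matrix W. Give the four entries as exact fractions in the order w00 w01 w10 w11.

1/2 1 1 -1/2

obs A: pose=(-4,7,S) → sL=90/17, sR=90/101, mL=6075/1717, mR=8325/1717
obs B: pose=(1,2,S) → sL=90/37, sR=90/61, mL=6075/2257, mR=3825/2257
sensor matrix S = [[90/17, 90/101], [90/37, 90/61]]; det S = 21870000/3875269
solve [mL_A; mL_B] = S·[w00; w01] and [mR_A; mR_B] = S·[w10; w11]:
  w00 = 1/2, w01 = 1, w10 = 1, w11 = -1/2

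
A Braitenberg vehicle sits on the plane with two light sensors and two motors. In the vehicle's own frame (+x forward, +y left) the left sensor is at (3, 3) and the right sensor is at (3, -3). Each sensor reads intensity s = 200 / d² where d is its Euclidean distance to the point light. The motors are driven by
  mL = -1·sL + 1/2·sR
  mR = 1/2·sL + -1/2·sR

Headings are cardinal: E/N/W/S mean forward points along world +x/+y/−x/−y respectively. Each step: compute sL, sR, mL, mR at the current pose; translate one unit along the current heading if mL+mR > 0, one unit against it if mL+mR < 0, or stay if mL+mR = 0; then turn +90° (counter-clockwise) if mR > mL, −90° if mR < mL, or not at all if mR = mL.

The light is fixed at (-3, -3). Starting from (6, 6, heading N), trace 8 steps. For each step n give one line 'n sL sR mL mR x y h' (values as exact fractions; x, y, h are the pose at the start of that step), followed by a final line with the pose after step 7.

0 10/9 25/36 -55/72 5/24 6 6 N
1 200/61 200/157 -25300/9577 9600/9577 6 5 W
2 100/97 100/37 1150/3589 -3000/3589 7 5 S
3 40/17 200/193 -6020/3281 2160/3281 7 6 W
4 25/29 2 4/29 -33/58 8 6 S
5 200/113 200/233 -35300/26329 12000/26329 8 7 W
6 100/137 20/13 70/1781 -720/1781 9 7 S
7 40/29 200/277 -8180/8033 2640/8033 9 8 W
final 10 8 S

n=0: pose=(6,6,N); sL=10/9, sR=25/36; mL=-55/72, mR=5/24; mL+mR=-5/9 → advance -1; mR−mL=35/36 → turn +1·90°
n=1: pose=(6,5,W); sL=200/61, sR=200/157; mL=-25300/9577, mR=9600/9577; mL+mR=-100/61 → advance -1; mR−mL=34900/9577 → turn +1·90°
n=2: pose=(7,5,S); sL=100/97, sR=100/37; mL=1150/3589, mR=-3000/3589; mL+mR=-50/97 → advance -1; mR−mL=-4150/3589 → turn -1·90°
n=3: pose=(7,6,W); sL=40/17, sR=200/193; mL=-6020/3281, mR=2160/3281; mL+mR=-20/17 → advance -1; mR−mL=8180/3281 → turn +1·90°
n=4: pose=(8,6,S); sL=25/29, sR=2; mL=4/29, mR=-33/58; mL+mR=-25/58 → advance -1; mR−mL=-41/58 → turn -1·90°
n=5: pose=(8,7,W); sL=200/113, sR=200/233; mL=-35300/26329, mR=12000/26329; mL+mR=-100/113 → advance -1; mR−mL=47300/26329 → turn +1·90°
n=6: pose=(9,7,S); sL=100/137, sR=20/13; mL=70/1781, mR=-720/1781; mL+mR=-50/137 → advance -1; mR−mL=-790/1781 → turn -1·90°
n=7: pose=(9,8,W); sL=40/29, sR=200/277; mL=-8180/8033, mR=2640/8033; mL+mR=-20/29 → advance -1; mR−mL=10820/8033 → turn +1·90°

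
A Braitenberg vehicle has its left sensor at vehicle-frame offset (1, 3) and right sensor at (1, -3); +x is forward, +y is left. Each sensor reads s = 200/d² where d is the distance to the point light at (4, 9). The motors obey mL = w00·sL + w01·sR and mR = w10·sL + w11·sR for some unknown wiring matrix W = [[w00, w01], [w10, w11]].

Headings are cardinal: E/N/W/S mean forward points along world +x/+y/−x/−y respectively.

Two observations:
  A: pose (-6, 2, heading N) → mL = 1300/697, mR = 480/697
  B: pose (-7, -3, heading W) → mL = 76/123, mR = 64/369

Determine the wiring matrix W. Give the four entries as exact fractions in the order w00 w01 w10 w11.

obs A: pose=(-6,2,N) → sL=40/41, sR=40/17, mL=1300/697, mR=480/697
obs B: pose=(-7,-3,W) → sL=200/369, sR=8/9, mL=76/123, mR=64/369
sensor matrix S = [[40/41, 40/17], [200/369, 8/9]]; det S = -2560/6273
solve [mL_A; mL_B] = S·[w00; w01] and [mR_A; mR_B] = S·[w10; w11]:
  w00 = -1/2, w01 = 1, w10 = -1/2, w11 = 1/2

-1/2 1 -1/2 1/2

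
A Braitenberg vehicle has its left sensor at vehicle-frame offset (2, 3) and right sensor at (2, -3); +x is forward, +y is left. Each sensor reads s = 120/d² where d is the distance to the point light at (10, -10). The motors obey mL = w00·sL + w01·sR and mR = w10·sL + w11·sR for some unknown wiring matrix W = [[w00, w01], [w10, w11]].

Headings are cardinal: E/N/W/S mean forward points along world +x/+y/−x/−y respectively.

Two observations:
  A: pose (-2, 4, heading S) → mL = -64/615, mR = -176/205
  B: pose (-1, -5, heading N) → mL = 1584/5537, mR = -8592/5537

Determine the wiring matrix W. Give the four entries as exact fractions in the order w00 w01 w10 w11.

obs A: pose=(-2,4,S) → sL=8/15, sR=40/123, mL=-64/615, mR=-176/205
obs B: pose=(-1,-5,N) → sL=24/49, sR=120/113, mL=1584/5537, mR=-8592/5537
sensor matrix S = [[8/15, 40/123], [24/49, 120/113]]; det S = 92416/227017
solve [mL_A; mL_B] = S·[w00; w01] and [mR_A; mR_B] = S·[w10; w11]:
  w00 = -1/2, w01 = 1/2, w10 = -1, w11 = -1

-1/2 1/2 -1 -1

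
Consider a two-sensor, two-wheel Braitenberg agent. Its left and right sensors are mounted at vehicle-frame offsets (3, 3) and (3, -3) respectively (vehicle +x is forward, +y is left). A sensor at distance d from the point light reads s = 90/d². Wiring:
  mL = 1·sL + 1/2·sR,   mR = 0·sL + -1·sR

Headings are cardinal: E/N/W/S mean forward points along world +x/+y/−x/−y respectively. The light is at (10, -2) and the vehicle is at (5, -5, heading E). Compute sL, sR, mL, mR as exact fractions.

left sensor world pos  = (8, -2); dL² = 4
right sensor world pos = (8, -8); dR² = 40
sL = 90/4 = 45/2
sR = 90/40 = 9/4
mL = 1·sL + 1/2·sR = 189/8
mR = 0·sL + -1·sR = -9/4

45/2 9/4 189/8 -9/4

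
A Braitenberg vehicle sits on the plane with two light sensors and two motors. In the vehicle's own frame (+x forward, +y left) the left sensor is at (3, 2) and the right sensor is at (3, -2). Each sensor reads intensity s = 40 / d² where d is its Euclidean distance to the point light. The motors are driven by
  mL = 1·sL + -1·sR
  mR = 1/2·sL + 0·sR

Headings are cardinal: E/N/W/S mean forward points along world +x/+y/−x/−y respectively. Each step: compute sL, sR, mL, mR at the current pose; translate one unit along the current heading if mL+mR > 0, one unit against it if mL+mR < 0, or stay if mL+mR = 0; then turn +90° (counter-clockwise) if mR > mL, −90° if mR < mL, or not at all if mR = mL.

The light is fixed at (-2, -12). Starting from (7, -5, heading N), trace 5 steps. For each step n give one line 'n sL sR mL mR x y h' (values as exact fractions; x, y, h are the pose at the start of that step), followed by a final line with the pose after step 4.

n=0: pose=(7,-5,N); sL=40/149, sR=40/221; mL=2880/32929, mR=20/149; mL+mR=7300/32929 → advance +1; mR−mL=1540/32929 → turn +1·90°
n=1: pose=(7,-4,W); sL=5/9, sR=5/17; mL=40/153, mR=5/18; mL+mR=55/102 → advance +1; mR−mL=5/306 → turn +1·90°
n=2: pose=(6,-4,S); sL=8/25, sR=40/61; mL=-512/1525, mR=4/25; mL+mR=-268/1525 → advance -1; mR−mL=756/1525 → turn +1·90°
n=3: pose=(6,-3,E); sL=20/121, sR=4/17; mL=-144/2057, mR=10/121; mL+mR=26/2057 → advance +1; mR−mL=314/2057 → turn +1·90°
n=4: pose=(7,-3,N); sL=40/193, sR=8/53; mL=576/10229, mR=20/193; mL+mR=1636/10229 → advance +1; mR−mL=484/10229 → turn +1·90°

0 40/149 40/221 2880/32929 20/149 7 -5 N
1 5/9 5/17 40/153 5/18 7 -4 W
2 8/25 40/61 -512/1525 4/25 6 -4 S
3 20/121 4/17 -144/2057 10/121 6 -3 E
4 40/193 8/53 576/10229 20/193 7 -3 N
final 7 -2 W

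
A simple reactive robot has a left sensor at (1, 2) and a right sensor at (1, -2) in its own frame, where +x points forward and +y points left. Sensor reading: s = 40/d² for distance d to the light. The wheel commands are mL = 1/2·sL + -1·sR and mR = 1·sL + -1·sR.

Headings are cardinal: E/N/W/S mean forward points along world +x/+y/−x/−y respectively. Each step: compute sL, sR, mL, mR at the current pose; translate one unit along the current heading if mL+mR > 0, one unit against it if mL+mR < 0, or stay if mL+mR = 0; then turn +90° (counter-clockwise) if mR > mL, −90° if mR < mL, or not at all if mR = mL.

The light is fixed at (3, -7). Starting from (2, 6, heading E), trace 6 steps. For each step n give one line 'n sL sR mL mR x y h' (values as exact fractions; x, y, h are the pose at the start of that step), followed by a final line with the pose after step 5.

n=0: pose=(2,6,E); sL=8/45, sR=40/121; mL=-1316/5445, mR=-832/5445; mL+mR=-716/1815 → advance -1; mR−mL=4/45 → turn +1·90°
n=1: pose=(1,6,N); sL=10/53, sR=10/49; mL=-285/2597, mR=-40/2597; mL+mR=-325/2597 → advance -1; mR−mL=5/53 → turn +1·90°
n=2: pose=(1,5,W); sL=40/109, sR=8/41; mL=-52/4469, mR=768/4469; mL+mR=716/4469 → advance +1; mR−mL=20/109 → turn +1·90°
n=3: pose=(0,5,S); sL=20/61, sR=20/73; mL=-490/4453, mR=240/4453; mL+mR=-250/4453 → advance -1; mR−mL=10/61 → turn +1·90°
n=4: pose=(0,6,E); sL=40/229, sR=8/25; mL=-1332/5725, mR=-832/5725; mL+mR=-2164/5725 → advance -1; mR−mL=20/229 → turn +1·90°
n=5: pose=(-1,6,N); sL=5/29, sR=1/5; mL=-33/290, mR=-4/145; mL+mR=-41/290 → advance -1; mR−mL=5/58 → turn +1·90°

0 8/45 40/121 -1316/5445 -832/5445 2 6 E
1 10/53 10/49 -285/2597 -40/2597 1 6 N
2 40/109 8/41 -52/4469 768/4469 1 5 W
3 20/61 20/73 -490/4453 240/4453 0 5 S
4 40/229 8/25 -1332/5725 -832/5725 0 6 E
5 5/29 1/5 -33/290 -4/145 -1 6 N
final -1 5 W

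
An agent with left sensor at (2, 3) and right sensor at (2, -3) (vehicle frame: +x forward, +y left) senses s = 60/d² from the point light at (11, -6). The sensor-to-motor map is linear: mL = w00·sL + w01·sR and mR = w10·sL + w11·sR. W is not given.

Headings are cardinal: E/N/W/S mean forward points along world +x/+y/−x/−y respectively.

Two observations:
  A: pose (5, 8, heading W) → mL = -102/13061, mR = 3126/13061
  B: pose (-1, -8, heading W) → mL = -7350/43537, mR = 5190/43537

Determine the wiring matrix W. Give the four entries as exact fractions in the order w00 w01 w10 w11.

1/2 -1 1 -1/2

obs A: pose=(5,8,W) → sL=12/37, sR=60/353, mL=-102/13061, mR=3126/13061
obs B: pose=(-1,-8,W) → sL=60/221, sR=60/197, mL=-7350/43537, mR=5190/43537
sensor matrix S = [[12/37, 60/353], [60/221, 60/197]]; det S = 29928960/568636757
solve [mL_A; mL_B] = S·[w00; w01] and [mR_A; mR_B] = S·[w10; w11]:
  w00 = 1/2, w01 = -1, w10 = 1, w11 = -1/2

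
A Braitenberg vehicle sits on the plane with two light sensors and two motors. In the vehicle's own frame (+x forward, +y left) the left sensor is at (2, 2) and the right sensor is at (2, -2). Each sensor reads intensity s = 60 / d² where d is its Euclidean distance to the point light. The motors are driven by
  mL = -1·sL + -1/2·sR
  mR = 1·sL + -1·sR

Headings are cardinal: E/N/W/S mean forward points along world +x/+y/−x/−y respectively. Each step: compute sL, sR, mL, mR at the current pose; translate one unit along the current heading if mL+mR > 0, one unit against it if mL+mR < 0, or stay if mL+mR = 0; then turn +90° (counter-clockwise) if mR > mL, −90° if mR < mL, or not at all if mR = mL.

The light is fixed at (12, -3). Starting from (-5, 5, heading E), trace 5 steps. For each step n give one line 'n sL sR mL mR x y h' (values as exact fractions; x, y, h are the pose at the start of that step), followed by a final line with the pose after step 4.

n=0: pose=(-5,5,E); sL=12/65, sR=20/87; mL=-1694/5655, mR=-256/5655; mL+mR=-10/29 → advance -1; mR−mL=1438/5655 → turn +1·90°
n=1: pose=(-6,5,N); sL=3/25, sR=15/89; mL=-909/4450, mR=-108/2225; mL+mR=-45/178 → advance -1; mR−mL=693/4450 → turn +1·90°
n=2: pose=(-6,4,W); sL=12/85, sR=60/481; mL=-8322/40885, mR=672/40885; mL+mR=-90/481 → advance -1; mR−mL=8994/40885 → turn +1·90°
n=3: pose=(-5,4,S); sL=6/25, sR=30/193; mL=-1533/4825, mR=408/4825; mL+mR=-45/193 → advance -1; mR−mL=1941/4825 → turn +1·90°
n=4: pose=(-5,5,E); sL=12/65, sR=20/87; mL=-1694/5655, mR=-256/5655; mL+mR=-10/29 → advance -1; mR−mL=1438/5655 → turn +1·90°

0 12/65 20/87 -1694/5655 -256/5655 -5 5 E
1 3/25 15/89 -909/4450 -108/2225 -6 5 N
2 12/85 60/481 -8322/40885 672/40885 -6 4 W
3 6/25 30/193 -1533/4825 408/4825 -5 4 S
4 12/65 20/87 -1694/5655 -256/5655 -5 5 E
final -6 5 N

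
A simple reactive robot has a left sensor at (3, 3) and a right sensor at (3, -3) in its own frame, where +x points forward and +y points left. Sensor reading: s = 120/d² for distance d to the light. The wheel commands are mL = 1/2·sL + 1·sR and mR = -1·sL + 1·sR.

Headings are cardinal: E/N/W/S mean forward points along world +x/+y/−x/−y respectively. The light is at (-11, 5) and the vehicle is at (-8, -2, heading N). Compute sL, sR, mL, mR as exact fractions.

15/2 30/13 315/52 -135/26

left sensor world pos  = (-11, 1); dL² = 16
right sensor world pos = (-5, 1); dR² = 52
sL = 120/16 = 15/2
sR = 120/52 = 30/13
mL = 1/2·sL + 1·sR = 315/52
mR = -1·sL + 1·sR = -135/26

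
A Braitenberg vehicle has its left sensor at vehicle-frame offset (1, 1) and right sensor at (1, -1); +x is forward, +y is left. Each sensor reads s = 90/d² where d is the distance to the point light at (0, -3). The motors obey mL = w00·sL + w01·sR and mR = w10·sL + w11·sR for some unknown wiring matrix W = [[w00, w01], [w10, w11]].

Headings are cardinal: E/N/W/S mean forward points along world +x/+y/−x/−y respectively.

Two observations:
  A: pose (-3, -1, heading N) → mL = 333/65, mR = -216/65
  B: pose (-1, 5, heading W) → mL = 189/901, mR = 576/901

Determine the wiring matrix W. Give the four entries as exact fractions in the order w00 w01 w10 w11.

-1/2 1 1 -1

obs A: pose=(-3,-1,N) → sL=18/5, sR=90/13, mL=333/65, mR=-216/65
obs B: pose=(-1,5,W) → sL=90/53, sR=18/17, mL=189/901, mR=576/901
sensor matrix S = [[18/5, 90/13], [90/53, 18/17]]; det S = -465264/58565
solve [mL_A; mL_B] = S·[w00; w01] and [mR_A; mR_B] = S·[w10; w11]:
  w00 = -1/2, w01 = 1, w10 = 1, w11 = -1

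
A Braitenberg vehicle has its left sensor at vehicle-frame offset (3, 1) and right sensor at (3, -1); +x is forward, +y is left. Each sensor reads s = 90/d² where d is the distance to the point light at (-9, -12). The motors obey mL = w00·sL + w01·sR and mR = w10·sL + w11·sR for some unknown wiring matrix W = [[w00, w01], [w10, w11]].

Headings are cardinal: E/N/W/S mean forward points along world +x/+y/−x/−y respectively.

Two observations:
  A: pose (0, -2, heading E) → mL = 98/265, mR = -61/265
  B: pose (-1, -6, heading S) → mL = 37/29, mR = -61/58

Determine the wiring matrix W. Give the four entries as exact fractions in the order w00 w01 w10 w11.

1/2 1/2 1/2 -1

obs A: pose=(0,-2,E) → sL=18/53, sR=2/5, mL=98/265, mR=-61/265
obs B: pose=(-1,-6,S) → sL=1, sR=45/29, mL=37/29, mR=-61/58
sensor matrix S = [[18/53, 2/5], [1, 45/29]]; det S = 976/7685
solve [mL_A; mL_B] = S·[w00; w01] and [mR_A; mR_B] = S·[w10; w11]:
  w00 = 1/2, w01 = 1/2, w10 = 1/2, w11 = -1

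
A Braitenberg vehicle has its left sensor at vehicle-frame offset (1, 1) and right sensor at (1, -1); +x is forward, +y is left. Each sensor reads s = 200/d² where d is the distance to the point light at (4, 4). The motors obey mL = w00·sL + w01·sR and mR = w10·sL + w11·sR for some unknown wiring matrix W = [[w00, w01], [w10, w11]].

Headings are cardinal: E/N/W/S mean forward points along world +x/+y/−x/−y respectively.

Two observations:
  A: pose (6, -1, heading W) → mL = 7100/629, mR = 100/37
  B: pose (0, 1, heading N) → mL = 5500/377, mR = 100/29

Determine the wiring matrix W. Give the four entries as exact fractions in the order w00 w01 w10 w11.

obs A: pose=(6,-1,W) → sL=200/37, sR=200/17, mL=7100/629, mR=100/37
obs B: pose=(0,1,N) → sL=200/29, sR=200/13, mL=5500/377, mR=100/29
sensor matrix S = [[200/37, 200/17], [200/29, 200/13]]; det S = 480000/237133
solve [mL_A; mL_B] = S·[w00; w01] and [mR_A; mR_B] = S·[w10; w11]:
  w00 = 1, w01 = 1/2, w10 = 1/2, w11 = 0

1 1/2 1/2 0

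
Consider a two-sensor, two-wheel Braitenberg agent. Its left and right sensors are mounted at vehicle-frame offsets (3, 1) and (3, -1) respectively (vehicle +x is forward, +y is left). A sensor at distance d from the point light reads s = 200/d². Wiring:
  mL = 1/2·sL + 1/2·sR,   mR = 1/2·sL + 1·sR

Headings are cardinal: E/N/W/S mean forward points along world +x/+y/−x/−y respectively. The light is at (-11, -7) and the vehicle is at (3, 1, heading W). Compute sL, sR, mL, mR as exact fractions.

left sensor world pos  = (0, 0); dL² = 170
right sensor world pos = (0, 2); dR² = 202
sL = 200/170 = 20/17
sR = 200/202 = 100/101
mL = 1/2·sL + 1/2·sR = 1860/1717
mR = 1/2·sL + 1·sR = 2710/1717

20/17 100/101 1860/1717 2710/1717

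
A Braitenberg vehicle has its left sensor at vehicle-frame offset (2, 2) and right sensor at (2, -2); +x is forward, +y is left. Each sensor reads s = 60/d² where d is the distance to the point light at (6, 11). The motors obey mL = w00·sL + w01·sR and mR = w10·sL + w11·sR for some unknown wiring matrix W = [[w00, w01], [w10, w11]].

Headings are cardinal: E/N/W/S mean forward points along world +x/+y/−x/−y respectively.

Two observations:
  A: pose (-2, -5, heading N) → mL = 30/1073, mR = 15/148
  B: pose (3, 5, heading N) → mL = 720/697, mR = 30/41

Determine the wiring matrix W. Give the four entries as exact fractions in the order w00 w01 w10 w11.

obs A: pose=(-2,-5,N) → sL=15/74, sR=15/58, mL=30/1073, mR=15/148
obs B: pose=(3,5,N) → sL=60/41, sR=60/17, mL=720/697, mR=30/41
sensor matrix S = [[15/74, 15/58], [60/41, 60/17]]; det S = 252000/747881
solve [mL_A; mL_B] = S·[w00; w01] and [mR_A; mR_B] = S·[w10; w11]:
  w00 = -1/2, w01 = 1/2, w10 = 1/2, w11 = 0

-1/2 1/2 1/2 0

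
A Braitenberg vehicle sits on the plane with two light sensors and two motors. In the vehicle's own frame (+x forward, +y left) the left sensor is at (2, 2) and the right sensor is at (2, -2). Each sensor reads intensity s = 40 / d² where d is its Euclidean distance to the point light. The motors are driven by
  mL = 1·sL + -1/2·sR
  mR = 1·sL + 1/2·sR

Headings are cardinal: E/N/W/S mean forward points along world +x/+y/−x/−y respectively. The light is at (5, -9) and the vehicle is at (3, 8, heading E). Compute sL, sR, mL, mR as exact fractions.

left sensor world pos  = (5, 10); dL² = 361
right sensor world pos = (5, 6); dR² = 225
sL = 40/361 = 40/361
sR = 40/225 = 8/45
mL = 1·sL + -1/2·sR = 356/16245
mR = 1·sL + 1/2·sR = 3244/16245

40/361 8/45 356/16245 3244/16245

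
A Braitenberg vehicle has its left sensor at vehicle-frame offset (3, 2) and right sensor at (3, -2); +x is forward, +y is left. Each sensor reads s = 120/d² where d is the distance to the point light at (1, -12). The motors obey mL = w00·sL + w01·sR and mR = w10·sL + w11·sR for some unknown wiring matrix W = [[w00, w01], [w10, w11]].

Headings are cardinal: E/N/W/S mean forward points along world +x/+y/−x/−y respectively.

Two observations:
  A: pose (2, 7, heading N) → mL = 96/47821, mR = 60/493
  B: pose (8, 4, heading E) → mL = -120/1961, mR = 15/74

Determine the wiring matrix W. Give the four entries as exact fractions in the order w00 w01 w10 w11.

obs A: pose=(2,7,N) → sL=24/97, sR=120/493, mL=96/47821, mR=60/493
obs B: pose=(8,4,E) → sL=15/53, sR=15/37, mL=-120/1961, mR=15/74
sensor matrix S = [[24/97, 120/493], [15/53, 15/37]]; det S = 2946240/93776981
solve [mL_A; mL_B] = S·[w00; w01] and [mR_A; mR_B] = S·[w10; w11]:
  w00 = 1/2, w01 = -1/2, w10 = 0, w11 = 1/2

1/2 -1/2 0 1/2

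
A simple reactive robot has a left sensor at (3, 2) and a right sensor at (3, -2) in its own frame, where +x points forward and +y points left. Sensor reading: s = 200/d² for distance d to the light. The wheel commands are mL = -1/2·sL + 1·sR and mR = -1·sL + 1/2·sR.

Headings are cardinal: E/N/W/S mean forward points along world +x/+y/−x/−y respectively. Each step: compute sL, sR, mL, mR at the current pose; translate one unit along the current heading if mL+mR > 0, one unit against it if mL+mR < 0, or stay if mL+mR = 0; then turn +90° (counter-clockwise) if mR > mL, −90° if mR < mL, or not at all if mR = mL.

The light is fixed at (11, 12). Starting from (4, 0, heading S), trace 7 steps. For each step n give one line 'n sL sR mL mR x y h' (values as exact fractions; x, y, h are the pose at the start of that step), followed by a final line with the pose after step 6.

n=0: pose=(4,0,S); sL=4/5, sR=100/153; mL=194/765, mR=-362/765; mL+mR=-56/255 → advance -1; mR−mL=-556/765 → turn -1·90°
n=1: pose=(4,1,W); sL=200/269, sR=200/181; mL=35700/48689, mR=-9300/48689; mL+mR=26400/48689 → advance +1; mR−mL=-45000/48689 → turn -1·90°
n=2: pose=(3,1,N); sL=50/41, sR=2; mL=57/41, mR=-9/41; mL+mR=48/41 → advance +1; mR−mL=-66/41 → turn -1·90°
n=3: pose=(3,2,E); sL=200/89, sR=200/169; mL=900/15041, mR=-24900/15041; mL+mR=-24000/15041 → advance -1; mR−mL=-25800/15041 → turn -1·90°
n=4: pose=(2,2,S); sL=100/109, sR=20/29; mL=730/3161, mR=-1810/3161; mL+mR=-1080/3161 → advance -1; mR−mL=-2540/3161 → turn -1·90°
n=5: pose=(2,3,W); sL=40/53, sR=200/193; mL=6740/10229, mR=-2420/10229; mL+mR=4320/10229 → advance +1; mR−mL=-9160/10229 → turn -1·90°
n=6: pose=(1,3,N); sL=10/9, sR=2; mL=13/9, mR=-1/9; mL+mR=4/3 → advance +1; mR−mL=-14/9 → turn -1·90°

0 4/5 100/153 194/765 -362/765 4 0 S
1 200/269 200/181 35700/48689 -9300/48689 4 1 W
2 50/41 2 57/41 -9/41 3 1 N
3 200/89 200/169 900/15041 -24900/15041 3 2 E
4 100/109 20/29 730/3161 -1810/3161 2 2 S
5 40/53 200/193 6740/10229 -2420/10229 2 3 W
6 10/9 2 13/9 -1/9 1 3 N
final 1 4 E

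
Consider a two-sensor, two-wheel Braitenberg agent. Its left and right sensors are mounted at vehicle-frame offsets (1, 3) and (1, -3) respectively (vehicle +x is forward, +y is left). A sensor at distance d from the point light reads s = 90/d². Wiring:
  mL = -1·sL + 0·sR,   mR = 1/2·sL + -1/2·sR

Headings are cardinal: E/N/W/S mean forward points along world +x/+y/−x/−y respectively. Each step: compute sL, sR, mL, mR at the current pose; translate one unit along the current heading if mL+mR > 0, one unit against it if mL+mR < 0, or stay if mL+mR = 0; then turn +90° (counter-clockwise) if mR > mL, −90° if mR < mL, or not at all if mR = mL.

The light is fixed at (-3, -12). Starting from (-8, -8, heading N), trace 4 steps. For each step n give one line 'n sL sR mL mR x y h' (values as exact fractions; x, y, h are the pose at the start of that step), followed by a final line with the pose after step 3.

0 90/89 90/29 -90/89 -2700/2581 -8 -8 N
1 45/26 45/8 -45/26 -405/208 -8 -9 E
2 90/13 18/17 -90/13 648/221 -9 -9 S
3 45/37 45/13 -45/37 -540/481 -9 -8 E
final -10 -8 N

n=0: pose=(-8,-8,N); sL=90/89, sR=90/29; mL=-90/89, mR=-2700/2581; mL+mR=-5310/2581 → advance -1; mR−mL=-90/2581 → turn -1·90°
n=1: pose=(-8,-9,E); sL=45/26, sR=45/8; mL=-45/26, mR=-405/208; mL+mR=-765/208 → advance -1; mR−mL=-45/208 → turn -1·90°
n=2: pose=(-9,-9,S); sL=90/13, sR=18/17; mL=-90/13, mR=648/221; mL+mR=-882/221 → advance -1; mR−mL=2178/221 → turn +1·90°
n=3: pose=(-9,-8,E); sL=45/37, sR=45/13; mL=-45/37, mR=-540/481; mL+mR=-1125/481 → advance -1; mR−mL=45/481 → turn +1·90°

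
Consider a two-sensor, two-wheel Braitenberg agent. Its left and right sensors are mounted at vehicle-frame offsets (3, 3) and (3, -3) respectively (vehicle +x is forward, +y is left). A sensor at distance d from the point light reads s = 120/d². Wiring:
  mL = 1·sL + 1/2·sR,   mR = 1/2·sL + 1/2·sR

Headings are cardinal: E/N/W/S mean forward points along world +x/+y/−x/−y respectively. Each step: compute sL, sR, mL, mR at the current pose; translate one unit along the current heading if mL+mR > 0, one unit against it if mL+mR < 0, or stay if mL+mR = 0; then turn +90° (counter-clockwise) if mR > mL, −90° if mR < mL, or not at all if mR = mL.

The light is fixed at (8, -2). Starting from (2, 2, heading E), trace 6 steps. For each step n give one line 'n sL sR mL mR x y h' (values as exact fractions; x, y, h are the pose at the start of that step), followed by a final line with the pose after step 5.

n=0: pose=(2,2,E); sL=60/29, sR=12; mL=234/29, mR=204/29; mL+mR=438/29 → advance +1; mR−mL=-30/29 → turn -1·90°
n=1: pose=(3,2,S); sL=24, sR=24/13; mL=324/13, mR=168/13; mL+mR=492/13 → advance +1; mR−mL=-12 → turn -1·90°
n=2: pose=(3,1,W); sL=15/8, sR=6/5; mL=99/40, mR=123/80; mL+mR=321/80 → advance +1; mR−mL=-15/16 → turn -1·90°
n=3: pose=(2,1,N); sL=40/39, sR=8/3; mL=92/39, mR=24/13; mL+mR=164/39 → advance +1; mR−mL=-20/39 → turn -1·90°
n=4: pose=(2,2,E); sL=60/29, sR=12; mL=234/29, mR=204/29; mL+mR=438/29 → advance +1; mR−mL=-30/29 → turn -1·90°
n=5: pose=(3,2,S); sL=24, sR=24/13; mL=324/13, mR=168/13; mL+mR=492/13 → advance +1; mR−mL=-12 → turn -1·90°

0 60/29 12 234/29 204/29 2 2 E
1 24 24/13 324/13 168/13 3 2 S
2 15/8 6/5 99/40 123/80 3 1 W
3 40/39 8/3 92/39 24/13 2 1 N
4 60/29 12 234/29 204/29 2 2 E
5 24 24/13 324/13 168/13 3 2 S
final 3 1 W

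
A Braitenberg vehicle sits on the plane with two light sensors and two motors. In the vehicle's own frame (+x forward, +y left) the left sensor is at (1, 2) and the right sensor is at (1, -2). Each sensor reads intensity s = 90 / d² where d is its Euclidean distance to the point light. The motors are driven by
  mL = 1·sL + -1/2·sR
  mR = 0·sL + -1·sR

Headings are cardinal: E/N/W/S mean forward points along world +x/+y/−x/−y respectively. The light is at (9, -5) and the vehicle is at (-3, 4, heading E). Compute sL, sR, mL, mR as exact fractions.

45/121 9/17 441/4114 -9/17

left sensor world pos  = (-2, 6); dL² = 242
right sensor world pos = (-2, 2); dR² = 170
sL = 90/242 = 45/121
sR = 90/170 = 9/17
mL = 1·sL + -1/2·sR = 441/4114
mR = 0·sL + -1·sR = -9/17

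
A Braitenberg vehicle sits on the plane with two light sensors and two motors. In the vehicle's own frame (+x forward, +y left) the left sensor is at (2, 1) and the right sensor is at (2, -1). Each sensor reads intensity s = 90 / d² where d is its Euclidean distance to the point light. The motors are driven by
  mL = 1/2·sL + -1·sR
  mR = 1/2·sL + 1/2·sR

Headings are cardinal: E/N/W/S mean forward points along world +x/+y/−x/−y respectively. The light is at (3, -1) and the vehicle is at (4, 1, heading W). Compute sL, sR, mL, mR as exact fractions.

45 9 27/2 27

left sensor world pos  = (2, 0); dL² = 2
right sensor world pos = (2, 2); dR² = 10
sL = 90/2 = 45
sR = 90/10 = 9
mL = 1/2·sL + -1·sR = 27/2
mR = 1/2·sL + 1/2·sR = 27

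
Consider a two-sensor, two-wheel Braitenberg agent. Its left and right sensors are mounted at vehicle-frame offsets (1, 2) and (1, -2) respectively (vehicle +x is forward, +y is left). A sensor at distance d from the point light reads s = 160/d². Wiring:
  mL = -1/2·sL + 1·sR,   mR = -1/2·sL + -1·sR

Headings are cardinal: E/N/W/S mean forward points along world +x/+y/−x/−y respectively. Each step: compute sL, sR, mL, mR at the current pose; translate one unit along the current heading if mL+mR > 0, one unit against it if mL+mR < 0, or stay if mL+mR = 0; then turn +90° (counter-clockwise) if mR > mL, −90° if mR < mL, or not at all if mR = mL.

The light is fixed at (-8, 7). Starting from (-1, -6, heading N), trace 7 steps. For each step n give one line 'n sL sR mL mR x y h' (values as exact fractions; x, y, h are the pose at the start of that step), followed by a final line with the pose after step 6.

n=0: pose=(-1,-6,N); sL=160/169, sR=32/45; mL=1808/7605, mR=-9008/7605; mL+mR=-160/169 → advance -1; mR−mL=-64/45 → turn -1·90°
n=1: pose=(-1,-7,E); sL=10/13, sR=1/2; mL=3/26, mR=-23/26; mL+mR=-10/13 → advance -1; mR−mL=-1 → turn -1·90°
n=2: pose=(-2,-7,S); sL=160/289, sR=160/241; mL=26960/69649, mR=-65520/69649; mL+mR=-160/289 → advance -1; mR−mL=-320/241 → turn -1·90°
n=3: pose=(-2,-6,W); sL=16/25, sR=80/73; mL=1416/1825, mR=-2584/1825; mL+mR=-16/25 → advance -1; mR−mL=-160/73 → turn -1·90°
n=4: pose=(-1,-6,N); sL=160/169, sR=32/45; mL=1808/7605, mR=-9008/7605; mL+mR=-160/169 → advance -1; mR−mL=-64/45 → turn -1·90°
n=5: pose=(-1,-7,E); sL=10/13, sR=1/2; mL=3/26, mR=-23/26; mL+mR=-10/13 → advance -1; mR−mL=-1 → turn -1·90°
n=6: pose=(-2,-7,S); sL=160/289, sR=160/241; mL=26960/69649, mR=-65520/69649; mL+mR=-160/289 → advance -1; mR−mL=-320/241 → turn -1·90°

0 160/169 32/45 1808/7605 -9008/7605 -1 -6 N
1 10/13 1/2 3/26 -23/26 -1 -7 E
2 160/289 160/241 26960/69649 -65520/69649 -2 -7 S
3 16/25 80/73 1416/1825 -2584/1825 -2 -6 W
4 160/169 32/45 1808/7605 -9008/7605 -1 -6 N
5 10/13 1/2 3/26 -23/26 -1 -7 E
6 160/289 160/241 26960/69649 -65520/69649 -2 -7 S
final -2 -6 W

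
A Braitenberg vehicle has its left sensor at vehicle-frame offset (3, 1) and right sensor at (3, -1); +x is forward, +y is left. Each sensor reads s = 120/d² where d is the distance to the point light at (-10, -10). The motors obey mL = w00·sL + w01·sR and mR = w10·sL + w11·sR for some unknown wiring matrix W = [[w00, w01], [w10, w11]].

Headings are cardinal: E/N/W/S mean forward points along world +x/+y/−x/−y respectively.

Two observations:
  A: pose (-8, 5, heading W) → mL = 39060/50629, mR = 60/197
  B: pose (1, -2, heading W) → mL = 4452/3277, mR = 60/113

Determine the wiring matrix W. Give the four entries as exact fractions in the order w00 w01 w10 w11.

1/2 1 1/2 0

obs A: pose=(-8,5,W) → sL=120/197, sR=120/257, mL=39060/50629, mR=60/197
obs B: pose=(1,-2,W) → sL=120/113, sR=24/29, mL=4452/3277, mR=60/113
sensor matrix S = [[120/197, 120/257], [120/113, 24/29]]; det S = 1370880/165911233
solve [mL_A; mL_B] = S·[w00; w01] and [mR_A; mR_B] = S·[w10; w11]:
  w00 = 1/2, w01 = 1, w10 = 1/2, w11 = 0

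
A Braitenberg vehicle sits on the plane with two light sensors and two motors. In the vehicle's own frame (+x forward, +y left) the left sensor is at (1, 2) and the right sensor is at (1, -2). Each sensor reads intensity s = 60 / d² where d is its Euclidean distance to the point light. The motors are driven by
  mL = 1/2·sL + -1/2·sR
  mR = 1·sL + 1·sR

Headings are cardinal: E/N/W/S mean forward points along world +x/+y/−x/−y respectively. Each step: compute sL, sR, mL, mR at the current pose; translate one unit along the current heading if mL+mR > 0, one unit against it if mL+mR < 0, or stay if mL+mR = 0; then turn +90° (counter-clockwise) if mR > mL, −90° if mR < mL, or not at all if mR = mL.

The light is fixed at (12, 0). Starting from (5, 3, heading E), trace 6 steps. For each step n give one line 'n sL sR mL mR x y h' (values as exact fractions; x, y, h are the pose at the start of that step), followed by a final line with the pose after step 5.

0 60/61 60/37 -720/2257 5880/2257 5 3 E
1 3/4 15/8 -9/16 21/8 6 3 N
2 60/53 12/17 192/901 1656/901 6 4 W
3 30/17 2/3 28/51 124/51 5 4 S
4 60/61 60/37 -720/2257 5880/2257 5 3 E
5 3/4 15/8 -9/16 21/8 6 3 N
final 6 4 W

n=0: pose=(5,3,E); sL=60/61, sR=60/37; mL=-720/2257, mR=5880/2257; mL+mR=5160/2257 → advance +1; mR−mL=6600/2257 → turn +1·90°
n=1: pose=(6,3,N); sL=3/4, sR=15/8; mL=-9/16, mR=21/8; mL+mR=33/16 → advance +1; mR−mL=51/16 → turn +1·90°
n=2: pose=(6,4,W); sL=60/53, sR=12/17; mL=192/901, mR=1656/901; mL+mR=1848/901 → advance +1; mR−mL=1464/901 → turn +1·90°
n=3: pose=(5,4,S); sL=30/17, sR=2/3; mL=28/51, mR=124/51; mL+mR=152/51 → advance +1; mR−mL=32/17 → turn +1·90°
n=4: pose=(5,3,E); sL=60/61, sR=60/37; mL=-720/2257, mR=5880/2257; mL+mR=5160/2257 → advance +1; mR−mL=6600/2257 → turn +1·90°
n=5: pose=(6,3,N); sL=3/4, sR=15/8; mL=-9/16, mR=21/8; mL+mR=33/16 → advance +1; mR−mL=51/16 → turn +1·90°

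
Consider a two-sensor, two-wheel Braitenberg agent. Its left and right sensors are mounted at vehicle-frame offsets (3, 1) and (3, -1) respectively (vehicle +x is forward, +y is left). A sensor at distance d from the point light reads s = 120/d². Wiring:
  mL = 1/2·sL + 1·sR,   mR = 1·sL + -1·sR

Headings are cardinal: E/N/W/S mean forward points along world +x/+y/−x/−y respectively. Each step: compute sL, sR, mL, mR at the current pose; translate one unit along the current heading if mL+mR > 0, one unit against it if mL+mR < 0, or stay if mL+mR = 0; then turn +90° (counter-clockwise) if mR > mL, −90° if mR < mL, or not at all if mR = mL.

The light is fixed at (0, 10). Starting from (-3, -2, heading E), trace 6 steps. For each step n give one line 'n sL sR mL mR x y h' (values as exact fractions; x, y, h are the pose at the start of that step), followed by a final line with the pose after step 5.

n=0: pose=(-3,-2,E); sL=120/121, sR=120/169; mL=24660/20449, mR=5760/20449; mL+mR=180/121 → advance +1; mR−mL=-18900/20449 → turn -1·90°
n=1: pose=(-2,-2,S); sL=60/113, sR=20/39; mL=3430/4407, mR=80/4407; mL+mR=90/113 → advance +1; mR−mL=-3350/4407 → turn -1·90°
n=2: pose=(-2,-3,W); sL=120/221, sR=120/169; mL=2820/2873, mR=-480/2873; mL+mR=180/221 → advance +1; mR−mL=-3300/2873 → turn -1·90°
n=3: pose=(-3,-3,N); sL=30/29, sR=15/13; mL=630/377, mR=-45/377; mL+mR=45/29 → advance +1; mR−mL=-675/377 → turn -1·90°
n=4: pose=(-3,-2,E); sL=120/121, sR=120/169; mL=24660/20449, mR=5760/20449; mL+mR=180/121 → advance +1; mR−mL=-18900/20449 → turn -1·90°
n=5: pose=(-2,-2,S); sL=60/113, sR=20/39; mL=3430/4407, mR=80/4407; mL+mR=90/113 → advance +1; mR−mL=-3350/4407 → turn -1·90°

0 120/121 120/169 24660/20449 5760/20449 -3 -2 E
1 60/113 20/39 3430/4407 80/4407 -2 -2 S
2 120/221 120/169 2820/2873 -480/2873 -2 -3 W
3 30/29 15/13 630/377 -45/377 -3 -3 N
4 120/121 120/169 24660/20449 5760/20449 -3 -2 E
5 60/113 20/39 3430/4407 80/4407 -2 -2 S
final -2 -3 W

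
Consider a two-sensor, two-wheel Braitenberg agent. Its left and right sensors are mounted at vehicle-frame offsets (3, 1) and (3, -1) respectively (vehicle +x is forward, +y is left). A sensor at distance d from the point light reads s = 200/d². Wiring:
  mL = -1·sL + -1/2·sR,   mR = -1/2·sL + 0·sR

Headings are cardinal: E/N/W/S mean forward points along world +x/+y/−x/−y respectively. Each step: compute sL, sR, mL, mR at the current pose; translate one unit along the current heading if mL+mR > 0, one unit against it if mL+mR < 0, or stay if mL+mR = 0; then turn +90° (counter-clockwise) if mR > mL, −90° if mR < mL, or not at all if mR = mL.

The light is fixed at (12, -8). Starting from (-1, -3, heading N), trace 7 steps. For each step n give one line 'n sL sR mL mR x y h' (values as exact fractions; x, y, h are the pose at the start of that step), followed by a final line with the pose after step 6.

0 10/13 25/26 -5/4 -5/13 -1 -3 N
1 40/53 200/281 -16540/14893 -20/53 -1 -4 W
2 100/61 20/17 -2310/1037 -50/61 0 -4 S
3 200/117 200/97 -31100/11349 -100/117 0 -3 E
4 10/13 25/26 -5/4 -5/13 -1 -3 N
5 40/53 200/281 -16540/14893 -20/53 -1 -4 W
6 100/61 20/17 -2310/1037 -50/61 0 -4 S
final 0 -3 E

n=0: pose=(-1,-3,N); sL=10/13, sR=25/26; mL=-5/4, mR=-5/13; mL+mR=-85/52 → advance -1; mR−mL=45/52 → turn +1·90°
n=1: pose=(-1,-4,W); sL=40/53, sR=200/281; mL=-16540/14893, mR=-20/53; mL+mR=-22160/14893 → advance -1; mR−mL=10920/14893 → turn +1·90°
n=2: pose=(0,-4,S); sL=100/61, sR=20/17; mL=-2310/1037, mR=-50/61; mL+mR=-3160/1037 → advance -1; mR−mL=1460/1037 → turn +1·90°
n=3: pose=(0,-3,E); sL=200/117, sR=200/97; mL=-31100/11349, mR=-100/117; mL+mR=-13600/3783 → advance -1; mR−mL=21400/11349 → turn +1·90°
n=4: pose=(-1,-3,N); sL=10/13, sR=25/26; mL=-5/4, mR=-5/13; mL+mR=-85/52 → advance -1; mR−mL=45/52 → turn +1·90°
n=5: pose=(-1,-4,W); sL=40/53, sR=200/281; mL=-16540/14893, mR=-20/53; mL+mR=-22160/14893 → advance -1; mR−mL=10920/14893 → turn +1·90°
n=6: pose=(0,-4,S); sL=100/61, sR=20/17; mL=-2310/1037, mR=-50/61; mL+mR=-3160/1037 → advance -1; mR−mL=1460/1037 → turn +1·90°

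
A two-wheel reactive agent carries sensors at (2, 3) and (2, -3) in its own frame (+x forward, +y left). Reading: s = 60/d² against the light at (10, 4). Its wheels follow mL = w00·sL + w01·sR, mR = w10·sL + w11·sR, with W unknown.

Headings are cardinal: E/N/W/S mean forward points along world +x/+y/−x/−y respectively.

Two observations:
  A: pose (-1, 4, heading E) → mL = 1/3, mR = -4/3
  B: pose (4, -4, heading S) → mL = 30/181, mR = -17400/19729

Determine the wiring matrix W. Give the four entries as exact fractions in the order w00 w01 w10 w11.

obs A: pose=(-1,4,E) → sL=2/3, sR=2/3, mL=1/3, mR=-4/3
obs B: pose=(4,-4,S) → sL=60/109, sR=60/181, mL=30/181, mR=-17400/19729
sensor matrix S = [[2/3, 2/3], [60/109, 60/181]]; det S = -2880/19729
solve [mL_A; mL_B] = S·[w00; w01] and [mR_A; mR_B] = S·[w10; w11]:
  w00 = 0, w01 = 1/2, w10 = -1, w11 = -1

0 1/2 -1 -1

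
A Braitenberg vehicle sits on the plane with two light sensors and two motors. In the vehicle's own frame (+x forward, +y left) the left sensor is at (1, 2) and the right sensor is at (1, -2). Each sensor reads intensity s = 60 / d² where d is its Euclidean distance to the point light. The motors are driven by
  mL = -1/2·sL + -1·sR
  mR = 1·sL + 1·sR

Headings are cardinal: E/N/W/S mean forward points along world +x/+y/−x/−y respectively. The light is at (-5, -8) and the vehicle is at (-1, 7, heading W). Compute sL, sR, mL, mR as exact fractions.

30/89 30/149 -4905/13261 7140/13261

left sensor world pos  = (-2, 5); dL² = 178
right sensor world pos = (-2, 9); dR² = 298
sL = 60/178 = 30/89
sR = 60/298 = 30/149
mL = -1/2·sL + -1·sR = -4905/13261
mR = 1·sL + 1·sR = 7140/13261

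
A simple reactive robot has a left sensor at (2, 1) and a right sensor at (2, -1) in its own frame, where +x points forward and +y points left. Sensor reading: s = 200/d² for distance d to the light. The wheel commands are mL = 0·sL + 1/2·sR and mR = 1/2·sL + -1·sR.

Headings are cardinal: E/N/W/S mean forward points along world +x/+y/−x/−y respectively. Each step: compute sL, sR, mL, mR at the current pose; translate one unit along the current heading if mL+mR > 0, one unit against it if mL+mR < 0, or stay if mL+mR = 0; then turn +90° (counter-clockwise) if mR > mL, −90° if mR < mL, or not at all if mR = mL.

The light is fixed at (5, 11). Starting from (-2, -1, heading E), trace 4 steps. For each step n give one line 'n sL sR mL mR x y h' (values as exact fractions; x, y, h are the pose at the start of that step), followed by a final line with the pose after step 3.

n=0: pose=(-2,-1,E); sL=100/73, sR=100/97; mL=50/97, mR=-2450/7081; mL+mR=1200/7081 → advance +1; mR−mL=-6100/7081 → turn -1·90°
n=1: pose=(-1,-1,S); sL=200/221, sR=40/49; mL=20/49, mR=-3940/10829; mL+mR=480/10829 → advance +1; mR−mL=-8360/10829 → turn -1·90°
n=2: pose=(-1,-2,W); sL=10/13, sR=25/26; mL=25/52, mR=-15/26; mL+mR=-5/52 → advance -1; mR−mL=-55/52 → turn -1·90°
n=3: pose=(0,-2,N); sL=200/157, sR=200/137; mL=100/137, mR=-17700/21509; mL+mR=-2000/21509 → advance -1; mR−mL=-33400/21509 → turn -1·90°

0 100/73 100/97 50/97 -2450/7081 -2 -1 E
1 200/221 40/49 20/49 -3940/10829 -1 -1 S
2 10/13 25/26 25/52 -15/26 -1 -2 W
3 200/157 200/137 100/137 -17700/21509 0 -2 N
final 0 -3 E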